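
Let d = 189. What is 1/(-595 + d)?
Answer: -1/406 ≈ -0.0024631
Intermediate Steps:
1/(-595 + d) = 1/(-595 + 189) = 1/(-406) = -1/406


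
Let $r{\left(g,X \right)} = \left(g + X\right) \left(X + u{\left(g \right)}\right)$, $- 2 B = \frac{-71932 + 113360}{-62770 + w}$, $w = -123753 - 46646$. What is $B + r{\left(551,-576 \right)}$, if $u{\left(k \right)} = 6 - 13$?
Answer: $\frac{3398458889}{233169} \approx 14575.0$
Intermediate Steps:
$w = -170399$ ($w = -123753 - 46646 = -170399$)
$u{\left(k \right)} = -7$
$B = \frac{20714}{233169}$ ($B = - \frac{\left(-71932 + 113360\right) \frac{1}{-62770 - 170399}}{2} = - \frac{41428 \frac{1}{-233169}}{2} = - \frac{41428 \left(- \frac{1}{233169}\right)}{2} = \left(- \frac{1}{2}\right) \left(- \frac{41428}{233169}\right) = \frac{20714}{233169} \approx 0.088837$)
$r{\left(g,X \right)} = \left(-7 + X\right) \left(X + g\right)$ ($r{\left(g,X \right)} = \left(g + X\right) \left(X - 7\right) = \left(X + g\right) \left(-7 + X\right) = \left(-7 + X\right) \left(X + g\right)$)
$B + r{\left(551,-576 \right)} = \frac{20714}{233169} - \left(317201 - 331776\right) = \frac{20714}{233169} + \left(331776 + 4032 - 3857 - 317376\right) = \frac{20714}{233169} + 14575 = \frac{3398458889}{233169}$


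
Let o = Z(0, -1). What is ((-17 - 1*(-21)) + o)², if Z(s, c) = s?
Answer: 16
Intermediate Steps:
o = 0
((-17 - 1*(-21)) + o)² = ((-17 - 1*(-21)) + 0)² = ((-17 + 21) + 0)² = (4 + 0)² = 4² = 16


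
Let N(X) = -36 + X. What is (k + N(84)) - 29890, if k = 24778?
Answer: -5064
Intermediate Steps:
(k + N(84)) - 29890 = (24778 + (-36 + 84)) - 29890 = (24778 + 48) - 29890 = 24826 - 29890 = -5064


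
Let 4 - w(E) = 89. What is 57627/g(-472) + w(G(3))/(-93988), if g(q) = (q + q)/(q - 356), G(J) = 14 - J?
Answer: 70072690037/1386323 ≈ 50546.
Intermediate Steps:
w(E) = -85 (w(E) = 4 - 1*89 = 4 - 89 = -85)
g(q) = 2*q/(-356 + q) (g(q) = (2*q)/(-356 + q) = 2*q/(-356 + q))
57627/g(-472) + w(G(3))/(-93988) = 57627/((2*(-472)/(-356 - 472))) - 85/(-93988) = 57627/((2*(-472)/(-828))) - 85*(-1/93988) = 57627/((2*(-472)*(-1/828))) + 85/93988 = 57627/(236/207) + 85/93988 = 57627*(207/236) + 85/93988 = 11928789/236 + 85/93988 = 70072690037/1386323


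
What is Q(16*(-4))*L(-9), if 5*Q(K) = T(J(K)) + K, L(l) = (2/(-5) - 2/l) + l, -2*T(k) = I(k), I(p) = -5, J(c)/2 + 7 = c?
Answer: 16933/150 ≈ 112.89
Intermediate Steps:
J(c) = -14 + 2*c
T(k) = 5/2 (T(k) = -½*(-5) = 5/2)
L(l) = -⅖ + l - 2/l (L(l) = (2*(-⅕) - 2/l) + l = (-⅖ - 2/l) + l = -⅖ + l - 2/l)
Q(K) = ½ + K/5 (Q(K) = (5/2 + K)/5 = ½ + K/5)
Q(16*(-4))*L(-9) = (½ + (16*(-4))/5)*(-⅖ - 9 - 2/(-9)) = (½ + (⅕)*(-64))*(-⅖ - 9 - 2*(-⅑)) = (½ - 64/5)*(-⅖ - 9 + 2/9) = -123/10*(-413/45) = 16933/150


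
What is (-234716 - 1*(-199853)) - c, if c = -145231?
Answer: 110368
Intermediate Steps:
(-234716 - 1*(-199853)) - c = (-234716 - 1*(-199853)) - 1*(-145231) = (-234716 + 199853) + 145231 = -34863 + 145231 = 110368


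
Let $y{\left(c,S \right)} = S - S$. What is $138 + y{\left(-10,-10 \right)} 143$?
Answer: $138$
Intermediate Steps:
$y{\left(c,S \right)} = 0$
$138 + y{\left(-10,-10 \right)} 143 = 138 + 0 \cdot 143 = 138 + 0 = 138$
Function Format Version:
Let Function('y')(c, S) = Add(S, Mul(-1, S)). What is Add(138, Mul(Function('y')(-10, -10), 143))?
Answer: 138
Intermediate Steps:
Function('y')(c, S) = 0
Add(138, Mul(Function('y')(-10, -10), 143)) = Add(138, Mul(0, 143)) = Add(138, 0) = 138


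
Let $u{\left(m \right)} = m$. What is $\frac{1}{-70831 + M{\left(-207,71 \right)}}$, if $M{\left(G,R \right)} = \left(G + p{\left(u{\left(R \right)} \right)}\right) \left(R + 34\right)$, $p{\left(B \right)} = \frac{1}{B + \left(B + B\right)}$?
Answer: $- \frac{71}{6572151} \approx -1.0803 \cdot 10^{-5}$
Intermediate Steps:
$p{\left(B \right)} = \frac{1}{3 B}$ ($p{\left(B \right)} = \frac{1}{B + 2 B} = \frac{1}{3 B}$)
$M{\left(G,R \right)} = \left(34 + R\right) \left(G + \frac{1}{3 R}\right)$ ($M{\left(G,R \right)} = \left(G + \frac{1}{3 R}\right) \left(R + 34\right) = \left(G + \frac{1}{3 R}\right) \left(34 + R\right) = \left(34 + R\right) \left(G + \frac{1}{3 R}\right)$)
$\frac{1}{-70831 + M{\left(-207,71 \right)}} = \frac{1}{-70831 + \left(\frac{1}{3} + 34 \left(-207\right) + \frac{34}{3 \cdot 71} - 14697\right)} = \frac{1}{-70831 + \left(\frac{1}{3} - 7038 + \frac{34}{3} \cdot \frac{1}{71} - 14697\right)} = \frac{1}{-70831 + \left(\frac{1}{3} - 7038 + \frac{34}{213} - 14697\right)} = \frac{1}{-70831 - \frac{1543150}{71}} = \frac{1}{- \frac{6572151}{71}} = - \frac{71}{6572151}$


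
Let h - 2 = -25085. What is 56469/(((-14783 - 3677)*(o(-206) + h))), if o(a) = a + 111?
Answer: 56469/464785880 ≈ 0.00012149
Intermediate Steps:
h = -25083 (h = 2 - 25085 = -25083)
o(a) = 111 + a
56469/(((-14783 - 3677)*(o(-206) + h))) = 56469/(((-14783 - 3677)*((111 - 206) - 25083))) = 56469/((-18460*(-95 - 25083))) = 56469/((-18460*(-25178))) = 56469/464785880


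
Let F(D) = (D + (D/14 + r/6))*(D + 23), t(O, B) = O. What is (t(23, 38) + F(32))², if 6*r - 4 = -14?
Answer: 56917076329/15876 ≈ 3.5851e+6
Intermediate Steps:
r = -5/3 (r = ⅔ + (⅙)*(-14) = ⅔ - 7/3 = -5/3 ≈ -1.6667)
F(D) = (23 + D)*(-5/18 + 15*D/14) (F(D) = (D + (D/14 - 5/3/6))*(D + 23) = (D + (D*(1/14) - 5/3*⅙))*(23 + D) = (D + (D/14 - 5/18))*(23 + D) = (D + (-5/18 + D/14))*(23 + D) = (-5/18 + 15*D/14)*(23 + D) = (23 + D)*(-5/18 + 15*D/14))
(t(23, 38) + F(32))² = (23 + (-115/18 + (15/14)*32² + (1535/63)*32))² = (23 + (-115/18 + (15/14)*1024 + 49120/63))² = (23 + (-115/18 + 7680/7 + 49120/63))² = (23 + 235675/126)² = (238573/126)² = 56917076329/15876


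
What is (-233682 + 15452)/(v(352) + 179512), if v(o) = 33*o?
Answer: -109115/95564 ≈ -1.1418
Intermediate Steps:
(-233682 + 15452)/(v(352) + 179512) = (-233682 + 15452)/(33*352 + 179512) = -218230/(11616 + 179512) = -218230/191128 = -218230*1/191128 = -109115/95564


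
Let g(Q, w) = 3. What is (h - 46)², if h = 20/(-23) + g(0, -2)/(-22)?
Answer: 565726225/256036 ≈ 2209.6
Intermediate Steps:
h = -509/506 (h = 20/(-23) + 3/(-22) = 20*(-1/23) + 3*(-1/22) = -20/23 - 3/22 = -509/506 ≈ -1.0059)
(h - 46)² = (-509/506 - 46)² = (-23785/506)² = 565726225/256036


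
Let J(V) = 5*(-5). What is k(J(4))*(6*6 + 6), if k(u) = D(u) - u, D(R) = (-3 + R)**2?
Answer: 33978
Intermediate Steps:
J(V) = -25
k(u) = (-3 + u)**2 - u
k(J(4))*(6*6 + 6) = ((-3 - 25)**2 - 1*(-25))*(6*6 + 6) = ((-28)**2 + 25)*(36 + 6) = (784 + 25)*42 = 809*42 = 33978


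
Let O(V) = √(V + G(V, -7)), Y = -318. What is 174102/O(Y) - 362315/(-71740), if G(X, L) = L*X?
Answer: 72463/14348 + 29017*√53/53 ≈ 3990.8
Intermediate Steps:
O(V) = √6*√(-V) (O(V) = √(V - 7*V) = √(-6*V) = √6*√(-V))
174102/O(Y) - 362315/(-71740) = 174102/((√6*√(-1*(-318)))) - 362315/(-71740) = 174102/((√6*√318)) - 362315*(-1/71740) = 174102/((6*√53)) + 72463/14348 = 174102*(√53/318) + 72463/14348 = 29017*√53/53 + 72463/14348 = 72463/14348 + 29017*√53/53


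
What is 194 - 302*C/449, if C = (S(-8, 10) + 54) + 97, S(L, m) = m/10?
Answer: 41202/449 ≈ 91.764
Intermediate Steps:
S(L, m) = m/10 (S(L, m) = m*(⅒) = m/10)
C = 152 (C = ((⅒)*10 + 54) + 97 = (1 + 54) + 97 = 55 + 97 = 152)
194 - 302*C/449 = 194 - 45904/449 = 41202/449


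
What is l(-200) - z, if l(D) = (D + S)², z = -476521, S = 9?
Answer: 513002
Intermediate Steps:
l(D) = (9 + D)² (l(D) = (D + 9)² = (9 + D)²)
l(-200) - z = (9 - 200)² - 1*(-476521) = (-191)² + 476521 = 36481 + 476521 = 513002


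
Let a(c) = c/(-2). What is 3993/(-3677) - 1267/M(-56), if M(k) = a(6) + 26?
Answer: -4750598/84571 ≈ -56.173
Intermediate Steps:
a(c) = -c/2 (a(c) = c*(-1/2) = -c/2)
M(k) = 23 (M(k) = -1/2*6 + 26 = -3 + 26 = 23)
3993/(-3677) - 1267/M(-56) = 3993/(-3677) - 1267/23 = 3993*(-1/3677) - 1267*1/23 = -3993/3677 - 1267/23 = -4750598/84571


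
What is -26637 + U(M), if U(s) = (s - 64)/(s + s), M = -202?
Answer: -5380541/202 ≈ -26636.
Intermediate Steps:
U(s) = (-64 + s)/(2*s) (U(s) = (-64 + s)/((2*s)) = (-64 + s)*(1/(2*s)) = (-64 + s)/(2*s))
-26637 + U(M) = -26637 + (½)*(-64 - 202)/(-202) = -26637 + (½)*(-1/202)*(-266) = -26637 + 133/202 = -5380541/202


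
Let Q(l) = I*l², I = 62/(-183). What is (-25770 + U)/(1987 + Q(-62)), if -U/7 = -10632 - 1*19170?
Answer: 33460452/125293 ≈ 267.06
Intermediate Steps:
I = -62/183 (I = 62*(-1/183) = -62/183 ≈ -0.33880)
U = 208614 (U = -7*(-10632 - 1*19170) = -7*(-10632 - 19170) = -7*(-29802) = 208614)
Q(l) = -62*l²/183
(-25770 + U)/(1987 + Q(-62)) = (-25770 + 208614)/(1987 - 62/183*(-62)²) = 182844/(1987 - 62/183*3844) = 182844/(1987 - 238328/183) = 182844/(125293/183) = 182844*(183/125293) = 33460452/125293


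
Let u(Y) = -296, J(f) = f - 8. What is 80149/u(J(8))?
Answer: -80149/296 ≈ -270.77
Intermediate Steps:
J(f) = -8 + f
80149/u(J(8)) = 80149/(-296) = 80149*(-1/296) = -80149/296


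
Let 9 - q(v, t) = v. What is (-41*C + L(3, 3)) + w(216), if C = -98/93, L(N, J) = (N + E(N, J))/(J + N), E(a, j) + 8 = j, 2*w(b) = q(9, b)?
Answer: 1329/31 ≈ 42.871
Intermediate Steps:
q(v, t) = 9 - v
w(b) = 0 (w(b) = (9 - 1*9)/2 = (9 - 9)/2 = (½)*0 = 0)
E(a, j) = -8 + j
L(N, J) = (-8 + J + N)/(J + N) (L(N, J) = (N + (-8 + J))/(J + N) = (-8 + J + N)/(J + N))
C = -98/93 (C = -98*1/93 = -98/93 ≈ -1.0538)
(-41*C + L(3, 3)) + w(216) = (-41*(-98/93) + (-8 + 3 + 3)/(3 + 3)) + 0 = (4018/93 - 2/6) + 0 = (4018/93 + (⅙)*(-2)) + 0 = (4018/93 - ⅓) + 0 = 1329/31 + 0 = 1329/31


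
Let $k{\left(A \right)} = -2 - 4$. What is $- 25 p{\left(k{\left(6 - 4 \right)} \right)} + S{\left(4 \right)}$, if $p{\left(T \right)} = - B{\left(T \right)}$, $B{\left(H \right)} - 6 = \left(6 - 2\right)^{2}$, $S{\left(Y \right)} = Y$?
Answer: $554$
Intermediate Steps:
$k{\left(A \right)} = -6$ ($k{\left(A \right)} = -2 - 4 = -6$)
$B{\left(H \right)} = 22$ ($B{\left(H \right)} = 6 + \left(6 - 2\right)^{2} = 6 + 4^{2} = 6 + 16 = 22$)
$p{\left(T \right)} = -22$ ($p{\left(T \right)} = \left(-1\right) 22 = -22$)
$- 25 p{\left(k{\left(6 - 4 \right)} \right)} + S{\left(4 \right)} = \left(-25\right) \left(-22\right) + 4 = 550 + 4 = 554$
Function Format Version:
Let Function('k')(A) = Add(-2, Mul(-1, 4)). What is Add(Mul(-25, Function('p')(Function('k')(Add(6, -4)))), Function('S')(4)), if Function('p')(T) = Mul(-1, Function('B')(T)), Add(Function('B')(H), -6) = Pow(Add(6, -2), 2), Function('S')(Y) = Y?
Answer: 554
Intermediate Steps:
Function('k')(A) = -6 (Function('k')(A) = Add(-2, -4) = -6)
Function('B')(H) = 22 (Function('B')(H) = Add(6, Pow(Add(6, -2), 2)) = Add(6, Pow(4, 2)) = Add(6, 16) = 22)
Function('p')(T) = -22 (Function('p')(T) = Mul(-1, 22) = -22)
Add(Mul(-25, Function('p')(Function('k')(Add(6, -4)))), Function('S')(4)) = Add(Mul(-25, -22), 4) = Add(550, 4) = 554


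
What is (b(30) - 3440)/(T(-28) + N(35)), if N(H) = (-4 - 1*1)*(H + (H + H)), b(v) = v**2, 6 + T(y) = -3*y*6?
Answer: 2540/27 ≈ 94.074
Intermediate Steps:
T(y) = -6 - 18*y (T(y) = -6 - 3*y*6 = -6 - 18*y)
N(H) = -15*H (N(H) = (-4 - 1)*(H + 2*H) = -15*H)
(b(30) - 3440)/(T(-28) + N(35)) = (30**2 - 3440)/((-6 - 18*(-28)) - 15*35) = (900 - 3440)/((-6 + 504) - 525) = -2540/(498 - 525) = -2540/(-27) = -2540*(-1/27) = 2540/27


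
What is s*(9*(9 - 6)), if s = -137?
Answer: -3699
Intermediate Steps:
s*(9*(9 - 6)) = -1233*(9 - 6) = -1233*3 = -137*27 = -3699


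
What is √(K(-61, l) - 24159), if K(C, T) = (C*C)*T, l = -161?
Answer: 2*I*√155810 ≈ 789.46*I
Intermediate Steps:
K(C, T) = T*C² (K(C, T) = C²*T = T*C²)
√(K(-61, l) - 24159) = √(-161*(-61)² - 24159) = √(-161*3721 - 24159) = √(-599081 - 24159) = √(-623240) = 2*I*√155810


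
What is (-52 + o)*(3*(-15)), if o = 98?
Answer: -2070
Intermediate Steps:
(-52 + o)*(3*(-15)) = (-52 + 98)*(3*(-15)) = 46*(-45) = -2070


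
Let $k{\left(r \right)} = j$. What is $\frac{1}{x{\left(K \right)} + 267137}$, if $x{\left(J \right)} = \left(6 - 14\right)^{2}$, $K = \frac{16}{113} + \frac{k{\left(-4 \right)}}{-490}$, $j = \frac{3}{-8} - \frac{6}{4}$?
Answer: $\frac{1}{267201} \approx 3.7425 \cdot 10^{-6}$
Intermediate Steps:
$j = - \frac{15}{8}$ ($j = 3 \left(- \frac{1}{8}\right) - \frac{3}{2} = - \frac{3}{8} - \frac{3}{2} = - \frac{15}{8} \approx -1.875$)
$k{\left(r \right)} = - \frac{15}{8}$
$K = \frac{12883}{88592}$ ($K = \frac{16}{113} - \frac{15}{8 \left(-490\right)} = 16 \cdot \frac{1}{113} - - \frac{3}{784} = \frac{16}{113} + \frac{3}{784} = \frac{12883}{88592} \approx 0.14542$)
$x{\left(J \right)} = 64$ ($x{\left(J \right)} = \left(-8\right)^{2} = 64$)
$\frac{1}{x{\left(K \right)} + 267137} = \frac{1}{64 + 267137} = \frac{1}{267201}$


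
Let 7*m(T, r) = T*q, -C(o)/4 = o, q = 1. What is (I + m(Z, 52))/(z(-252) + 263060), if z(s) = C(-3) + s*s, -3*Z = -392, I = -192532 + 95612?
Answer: -18169/61233 ≈ -0.29672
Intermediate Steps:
I = -96920
Z = 392/3 (Z = -⅓*(-392) = 392/3 ≈ 130.67)
C(o) = -4*o
z(s) = 12 + s² (z(s) = -4*(-3) + s*s = 12 + s²)
m(T, r) = T/7 (m(T, r) = (T*1)/7 = T/7)
(I + m(Z, 52))/(z(-252) + 263060) = (-96920 + (⅐)*(392/3))/((12 + (-252)²) + 263060) = (-96920 + 56/3)/((12 + 63504) + 263060) = -290704/(3*(63516 + 263060)) = -290704/3/326576 = -290704/3*1/326576 = -18169/61233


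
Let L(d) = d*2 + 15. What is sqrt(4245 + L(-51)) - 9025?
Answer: -9025 + 3*sqrt(462) ≈ -8960.5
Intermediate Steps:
L(d) = 15 + 2*d (L(d) = 2*d + 15 = 15 + 2*d)
sqrt(4245 + L(-51)) - 9025 = sqrt(4245 + (15 + 2*(-51))) - 9025 = sqrt(4245 + (15 - 102)) - 9025 = sqrt(4245 - 87) - 9025 = sqrt(4158) - 9025 = 3*sqrt(462) - 9025 = -9025 + 3*sqrt(462)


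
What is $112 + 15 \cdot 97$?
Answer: $1567$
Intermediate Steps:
$112 + 15 \cdot 97 = 112 + 1455 = 1567$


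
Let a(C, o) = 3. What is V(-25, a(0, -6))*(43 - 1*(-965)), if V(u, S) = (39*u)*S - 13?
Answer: -2961504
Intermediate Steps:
V(u, S) = -13 + 39*S*u (V(u, S) = 39*S*u - 13 = -13 + 39*S*u)
V(-25, a(0, -6))*(43 - 1*(-965)) = (-13 + 39*3*(-25))*(43 - 1*(-965)) = (-13 - 2925)*(43 + 965) = -2938*1008 = -2961504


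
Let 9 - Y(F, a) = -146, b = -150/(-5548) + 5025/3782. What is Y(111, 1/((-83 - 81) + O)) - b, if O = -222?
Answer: 402980885/2622817 ≈ 153.64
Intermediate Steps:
b = 3555750/2622817 (b = -150*(-1/5548) + 5025*(1/3782) = 75/2774 + 5025/3782 = 3555750/2622817 ≈ 1.3557)
Y(F, a) = 155 (Y(F, a) = 9 - 1*(-146) = 9 + 146 = 155)
Y(111, 1/((-83 - 81) + O)) - b = 155 - 1*3555750/2622817 = 155 - 3555750/2622817 = 402980885/2622817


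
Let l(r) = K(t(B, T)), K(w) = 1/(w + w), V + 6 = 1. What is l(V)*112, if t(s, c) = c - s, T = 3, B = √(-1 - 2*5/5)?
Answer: 14 + 14*I*√3/3 ≈ 14.0 + 8.0829*I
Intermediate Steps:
V = -5 (V = -6 + 1 = -5)
B = I*√3 (B = √(-1 - 10*⅕) = √(-1 - 2) = √(-3) = I*√3 ≈ 1.732*I)
K(w) = 1/(2*w)
l(r) = 1/(2*(3 - I*√3))
l(V)*112 = (⅛ + I*√3/24)*112 = 14 + 14*I*√3/3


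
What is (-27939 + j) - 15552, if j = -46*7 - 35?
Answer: -43848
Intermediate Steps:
j = -357 (j = -322 - 35 = -357)
(-27939 + j) - 15552 = (-27939 - 357) - 15552 = -28296 - 15552 = -43848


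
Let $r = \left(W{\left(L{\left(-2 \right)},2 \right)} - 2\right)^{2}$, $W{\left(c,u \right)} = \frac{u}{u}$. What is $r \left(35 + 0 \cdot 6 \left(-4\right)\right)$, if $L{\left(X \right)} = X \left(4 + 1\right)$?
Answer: $35$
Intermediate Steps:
$L{\left(X \right)} = 5 X$ ($L{\left(X \right)} = X 5 = 5 X$)
$W{\left(c,u \right)} = 1$
$r = 1$ ($r = \left(1 - 2\right)^{2} = \left(-1\right)^{2} = 1$)
$r \left(35 + 0 \cdot 6 \left(-4\right)\right) = 1 \left(35 + 0 \cdot 6 \left(-4\right)\right) = 1 \left(35 + 0 \left(-4\right)\right) = 1 \left(35 + 0\right) = 1 \cdot 35 = 35$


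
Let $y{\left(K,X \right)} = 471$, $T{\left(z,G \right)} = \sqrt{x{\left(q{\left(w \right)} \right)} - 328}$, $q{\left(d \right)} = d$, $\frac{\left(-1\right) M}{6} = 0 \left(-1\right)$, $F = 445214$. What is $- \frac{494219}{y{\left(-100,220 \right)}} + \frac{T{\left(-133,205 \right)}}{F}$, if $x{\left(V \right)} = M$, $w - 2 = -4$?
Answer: $- \frac{494219}{471} + \frac{i \sqrt{82}}{222607} \approx -1049.3 + 4.0679 \cdot 10^{-5} i$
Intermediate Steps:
$w = -2$ ($w = 2 - 4 = -2$)
$M = 0$ ($M = - 6 \cdot 0 \left(-1\right) = \left(-6\right) 0 = 0$)
$x{\left(V \right)} = 0$
$T{\left(z,G \right)} = 2 i \sqrt{82}$ ($T{\left(z,G \right)} = \sqrt{0 - 328} = \sqrt{-328} = 2 i \sqrt{82}$)
$- \frac{494219}{y{\left(-100,220 \right)}} + \frac{T{\left(-133,205 \right)}}{F} = - \frac{494219}{471} + \frac{2 i \sqrt{82}}{445214} = \left(-494219\right) \frac{1}{471} + 2 i \sqrt{82} \cdot \frac{1}{445214} = - \frac{494219}{471} + \frac{i \sqrt{82}}{222607}$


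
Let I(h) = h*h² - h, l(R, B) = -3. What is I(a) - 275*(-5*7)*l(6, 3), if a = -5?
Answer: -28995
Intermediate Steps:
I(h) = h³ - h
I(a) - 275*(-5*7)*l(6, 3) = ((-5)³ - 1*(-5)) - 275*(-5*7)*(-3) = (-125 + 5) - (-9625)*(-3) = -120 - 275*105 = -120 - 28875 = -28995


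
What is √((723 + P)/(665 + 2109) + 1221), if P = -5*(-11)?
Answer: 2*√587365373/1387 ≈ 34.947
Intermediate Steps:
P = 55
√((723 + P)/(665 + 2109) + 1221) = √((723 + 55)/(665 + 2109) + 1221) = √(778/2774 + 1221) = √(778*(1/2774) + 1221) = √(389/1387 + 1221) = √(1693916/1387) = 2*√587365373/1387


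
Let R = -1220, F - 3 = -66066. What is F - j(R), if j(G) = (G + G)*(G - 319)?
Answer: -3821223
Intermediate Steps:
F = -66063 (F = 3 - 66066 = -66063)
j(G) = 2*G*(-319 + G) (j(G) = (2*G)*(-319 + G) = 2*G*(-319 + G))
F - j(R) = -66063 - 2*(-1220)*(-319 - 1220) = -66063 - 2*(-1220)*(-1539) = -66063 - 1*3755160 = -66063 - 3755160 = -3821223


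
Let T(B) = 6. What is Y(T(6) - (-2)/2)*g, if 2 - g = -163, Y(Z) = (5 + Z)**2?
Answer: 23760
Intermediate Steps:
g = 165 (g = 2 - 1*(-163) = 2 + 163 = 165)
Y(T(6) - (-2)/2)*g = (5 + (6 - (-2)/2))**2*165 = (5 + (6 - 1*(-1)))**2*165 = (5 + (6 + 1))**2*165 = (5 + 7)**2*165 = 12**2*165 = 144*165 = 23760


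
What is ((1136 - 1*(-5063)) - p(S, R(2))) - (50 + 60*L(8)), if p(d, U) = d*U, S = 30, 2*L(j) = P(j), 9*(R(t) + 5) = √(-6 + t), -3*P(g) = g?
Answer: 6379 - 20*I/3 ≈ 6379.0 - 6.6667*I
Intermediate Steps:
P(g) = -g/3
R(t) = -5 + √(-6 + t)/9
L(j) = -j/6 (L(j) = (-j/3)/2 = -j/6)
p(d, U) = U*d
((1136 - 1*(-5063)) - p(S, R(2))) - (50 + 60*L(8)) = ((1136 - 1*(-5063)) - (-5 + √(-6 + 2)/9)*30) - (50 + 60*(-⅙*8)) = ((1136 + 5063) - (-5 + √(-4)/9)*30) - (50 + 60*(-4/3)) = (6199 - (-5 + (2*I)/9)*30) - (50 - 80) = (6199 - (-5 + 2*I/9)*30) - 1*(-30) = (6199 - (-150 + 20*I/3)) + 30 = (6199 + (150 - 20*I/3)) + 30 = (6349 - 20*I/3) + 30 = 6379 - 20*I/3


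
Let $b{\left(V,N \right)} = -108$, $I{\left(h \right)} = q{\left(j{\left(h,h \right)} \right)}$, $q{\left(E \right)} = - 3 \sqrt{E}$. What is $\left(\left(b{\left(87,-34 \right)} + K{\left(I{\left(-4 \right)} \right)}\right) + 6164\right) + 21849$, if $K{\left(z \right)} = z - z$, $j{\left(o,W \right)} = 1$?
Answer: $27905$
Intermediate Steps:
$I{\left(h \right)} = -3$ ($I{\left(h \right)} = - 3 \sqrt{1} = \left(-3\right) 1 = -3$)
$K{\left(z \right)} = 0$
$\left(\left(b{\left(87,-34 \right)} + K{\left(I{\left(-4 \right)} \right)}\right) + 6164\right) + 21849 = \left(\left(-108 + 0\right) + 6164\right) + 21849 = \left(-108 + 6164\right) + 21849 = 6056 + 21849 = 27905$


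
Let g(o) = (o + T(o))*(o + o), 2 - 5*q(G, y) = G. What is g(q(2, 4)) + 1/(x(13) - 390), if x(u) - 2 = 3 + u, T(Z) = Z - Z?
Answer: -1/372 ≈ -0.0026882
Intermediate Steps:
q(G, y) = ⅖ - G/5
T(Z) = 0
x(u) = 5 + u (x(u) = 2 + (3 + u) = 5 + u)
g(o) = 2*o² (g(o) = (o + 0)*(o + o) = o*(2*o) = 2*o²)
g(q(2, 4)) + 1/(x(13) - 390) = 2*(⅖ - ⅕*2)² + 1/((5 + 13) - 390) = 2*(⅖ - ⅖)² + 1/(18 - 390) = 2*0² + 1/(-372) = 2*0 - 1/372 = 0 - 1/372 = -1/372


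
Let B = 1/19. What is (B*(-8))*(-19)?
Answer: 8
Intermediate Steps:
B = 1/19 ≈ 0.052632
(B*(-8))*(-19) = ((1/19)*(-8))*(-19) = -8/19*(-19) = 8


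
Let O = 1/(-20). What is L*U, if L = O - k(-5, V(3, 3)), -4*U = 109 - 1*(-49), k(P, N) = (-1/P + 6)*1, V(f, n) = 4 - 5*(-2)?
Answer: 1975/8 ≈ 246.88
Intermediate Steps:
V(f, n) = 14 (V(f, n) = 4 + 10 = 14)
k(P, N) = 6 - 1/P (k(P, N) = (6 - 1/P)*1 = 6 - 1/P)
O = -1/20 ≈ -0.050000
U = -79/2 (U = -(109 - 1*(-49))/4 = -(109 + 49)/4 = -¼*158 = -79/2 ≈ -39.500)
L = -25/4 (L = -1/20 - (6 - 1/(-5)) = -1/20 - (6 - 1*(-⅕)) = -1/20 - (6 + ⅕) = -1/20 - 1*31/5 = -1/20 - 31/5 = -25/4 ≈ -6.2500)
L*U = -25/4*(-79/2) = 1975/8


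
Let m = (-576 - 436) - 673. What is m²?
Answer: 2839225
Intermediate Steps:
m = -1685 (m = -1012 - 673 = -1685)
m² = (-1685)² = 2839225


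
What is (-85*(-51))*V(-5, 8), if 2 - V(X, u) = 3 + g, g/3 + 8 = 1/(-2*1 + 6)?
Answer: 385815/4 ≈ 96454.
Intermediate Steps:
g = -93/4 (g = -24 + 3/(-2*1 + 6) = -24 + 3/(-2 + 6) = -24 + 3/4 = -93/4 ≈ -23.250)
V(X, u) = 89/4 (V(X, u) = 2 - (3 - 93/4) = 2 - 1*(-81/4) = 2 + 81/4 = 89/4)
(-85*(-51))*V(-5, 8) = -85*(-51)*(89/4) = 4335*(89/4) = 385815/4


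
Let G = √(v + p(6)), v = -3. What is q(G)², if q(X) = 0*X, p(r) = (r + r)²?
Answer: 0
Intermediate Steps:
p(r) = 4*r² (p(r) = (2*r)² = 4*r²)
G = √141 (G = √(-3 + 4*6²) = √(-3 + 4*36) = √(-3 + 144) = √141 ≈ 11.874)
q(X) = 0
q(G)² = 0² = 0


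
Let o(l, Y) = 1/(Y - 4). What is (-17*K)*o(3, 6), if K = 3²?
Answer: -153/2 ≈ -76.500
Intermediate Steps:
K = 9
o(l, Y) = 1/(-4 + Y)
(-17*K)*o(3, 6) = (-17*9)/(-4 + 6) = -153/2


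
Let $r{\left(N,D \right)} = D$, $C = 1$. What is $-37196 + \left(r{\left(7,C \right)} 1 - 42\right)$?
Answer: $-37237$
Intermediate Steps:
$-37196 + \left(r{\left(7,C \right)} 1 - 42\right) = -37196 + \left(1 \cdot 1 - 42\right) = -37196 + \left(1 - 42\right) = -37196 - 41 = -37237$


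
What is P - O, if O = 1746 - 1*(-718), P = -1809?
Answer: -4273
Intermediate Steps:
O = 2464 (O = 1746 + 718 = 2464)
P - O = -1809 - 1*2464 = -1809 - 2464 = -4273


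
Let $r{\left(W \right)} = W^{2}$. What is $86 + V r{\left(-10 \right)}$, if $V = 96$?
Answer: $9686$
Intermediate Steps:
$86 + V r{\left(-10 \right)} = 86 + 96 \left(-10\right)^{2} = 86 + 96 \cdot 100 = 86 + 9600 = 9686$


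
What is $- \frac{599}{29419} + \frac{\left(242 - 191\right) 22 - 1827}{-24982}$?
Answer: $\frac{5776177}{734945458} \approx 0.0078593$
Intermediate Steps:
$- \frac{599}{29419} + \frac{\left(242 - 191\right) 22 - 1827}{-24982} = \left(-599\right) \frac{1}{29419} + \left(\left(242 - 191\right) 22 - 1827\right) \left(- \frac{1}{24982}\right) = - \frac{599}{29419} + \left(51 \cdot 22 - 1827\right) \left(- \frac{1}{24982}\right) = - \frac{599}{29419} + \left(1122 - 1827\right) \left(- \frac{1}{24982}\right) = - \frac{599}{29419} - - \frac{705}{24982} = - \frac{599}{29419} + \frac{705}{24982} = \frac{5776177}{734945458}$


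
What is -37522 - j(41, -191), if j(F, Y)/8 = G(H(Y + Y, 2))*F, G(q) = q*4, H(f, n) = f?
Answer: 463662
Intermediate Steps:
G(q) = 4*q
j(F, Y) = 64*F*Y (j(F, Y) = 8*((4*(Y + Y))*F) = 8*((4*(2*Y))*F) = 8*((8*Y)*F) = 8*(8*F*Y) = 64*F*Y)
-37522 - j(41, -191) = -37522 - 64*41*(-191) = -37522 - 1*(-501184) = -37522 + 501184 = 463662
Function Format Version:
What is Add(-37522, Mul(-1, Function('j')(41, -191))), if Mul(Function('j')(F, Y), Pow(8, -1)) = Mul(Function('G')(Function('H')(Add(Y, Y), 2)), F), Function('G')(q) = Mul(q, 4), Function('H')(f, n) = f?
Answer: 463662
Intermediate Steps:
Function('G')(q) = Mul(4, q)
Function('j')(F, Y) = Mul(64, F, Y) (Function('j')(F, Y) = Mul(8, Mul(Mul(4, Add(Y, Y)), F)) = Mul(8, Mul(Mul(4, Mul(2, Y)), F)) = Mul(8, Mul(Mul(8, Y), F)) = Mul(8, Mul(8, F, Y)) = Mul(64, F, Y))
Add(-37522, Mul(-1, Function('j')(41, -191))) = Add(-37522, Mul(-1, Mul(64, 41, -191))) = Add(-37522, Mul(-1, -501184)) = Add(-37522, 501184) = 463662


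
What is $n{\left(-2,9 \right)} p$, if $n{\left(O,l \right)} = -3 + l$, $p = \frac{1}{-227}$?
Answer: $- \frac{6}{227} \approx -0.026432$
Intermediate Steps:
$p = - \frac{1}{227} \approx -0.0044053$
$n{\left(-2,9 \right)} p = \left(-3 + 9\right) \left(- \frac{1}{227}\right) = 6 \left(- \frac{1}{227}\right) = - \frac{6}{227}$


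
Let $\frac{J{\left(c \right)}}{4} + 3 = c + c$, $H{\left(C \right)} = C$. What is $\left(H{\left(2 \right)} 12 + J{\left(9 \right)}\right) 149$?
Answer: $12516$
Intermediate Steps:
$J{\left(c \right)} = -12 + 8 c$ ($J{\left(c \right)} = -12 + 4 \left(c + c\right) = -12 + 4 \cdot 2 c = -12 + 8 c$)
$\left(H{\left(2 \right)} 12 + J{\left(9 \right)}\right) 149 = \left(2 \cdot 12 + \left(-12 + 8 \cdot 9\right)\right) 149 = \left(24 + \left(-12 + 72\right)\right) 149 = \left(24 + 60\right) 149 = 84 \cdot 149 = 12516$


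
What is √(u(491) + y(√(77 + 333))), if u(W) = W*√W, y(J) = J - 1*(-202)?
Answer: √(202 + √410 + 491*√491) ≈ 105.37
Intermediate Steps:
y(J) = 202 + J (y(J) = J + 202 = 202 + J)
u(W) = W^(3/2)
√(u(491) + y(√(77 + 333))) = √(491^(3/2) + (202 + √(77 + 333))) = √(491*√491 + (202 + √410)) = √(202 + √410 + 491*√491)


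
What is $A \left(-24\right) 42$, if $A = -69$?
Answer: $69552$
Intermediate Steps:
$A \left(-24\right) 42 = \left(-69\right) \left(-24\right) 42 = 1656 \cdot 42 = 69552$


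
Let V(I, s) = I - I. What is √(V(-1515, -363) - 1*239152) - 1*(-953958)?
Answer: 953958 + 4*I*√14947 ≈ 9.5396e+5 + 489.03*I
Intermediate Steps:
V(I, s) = 0
√(V(-1515, -363) - 1*239152) - 1*(-953958) = √(0 - 1*239152) - 1*(-953958) = √(0 - 239152) + 953958 = √(-239152) + 953958 = 4*I*√14947 + 953958 = 953958 + 4*I*√14947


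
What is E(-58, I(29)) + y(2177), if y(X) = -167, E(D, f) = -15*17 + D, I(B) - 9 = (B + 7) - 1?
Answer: -480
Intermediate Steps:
I(B) = 15 + B (I(B) = 9 + ((B + 7) - 1) = 9 + ((7 + B) - 1) = 9 + (6 + B) = 15 + B)
E(D, f) = -255 + D
E(-58, I(29)) + y(2177) = (-255 - 58) - 167 = -313 - 167 = -480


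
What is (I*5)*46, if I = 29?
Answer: 6670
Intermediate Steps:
(I*5)*46 = (29*5)*46 = 145*46 = 6670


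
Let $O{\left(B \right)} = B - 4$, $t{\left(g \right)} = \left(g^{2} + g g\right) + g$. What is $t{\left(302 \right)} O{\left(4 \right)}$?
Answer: $0$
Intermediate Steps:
$t{\left(g \right)} = g + 2 g^{2}$ ($t{\left(g \right)} = \left(g^{2} + g^{2}\right) + g = 2 g^{2} + g = g + 2 g^{2}$)
$O{\left(B \right)} = -4 + B$
$t{\left(302 \right)} O{\left(4 \right)} = 302 \left(1 + 2 \cdot 302\right) \left(-4 + 4\right) = 302 \left(1 + 604\right) 0 = 302 \cdot 605 \cdot 0 = 182710 \cdot 0 = 0$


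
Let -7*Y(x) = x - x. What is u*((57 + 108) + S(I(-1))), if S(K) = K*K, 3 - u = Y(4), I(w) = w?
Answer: 498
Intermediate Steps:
Y(x) = 0 (Y(x) = -(x - x)/7 = -1/7*0 = 0)
u = 3 (u = 3 - 1*0 = 3 + 0 = 3)
S(K) = K**2
u*((57 + 108) + S(I(-1))) = 3*((57 + 108) + (-1)**2) = 3*(165 + 1) = 3*166 = 498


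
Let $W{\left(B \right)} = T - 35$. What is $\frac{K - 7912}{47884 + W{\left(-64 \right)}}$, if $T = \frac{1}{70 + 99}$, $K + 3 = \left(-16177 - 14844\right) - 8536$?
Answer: $- \frac{1337128}{1347747} \approx -0.99212$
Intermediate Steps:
$K = -39560$ ($K = -3 - 39557 = -39560$)
$T = \frac{1}{169} \approx 0.0059172$
$W{\left(B \right)} = - \frac{5914}{169}$ ($W{\left(B \right)} = \frac{1}{169} - 35 = - \frac{5914}{169}$)
$\frac{K - 7912}{47884 + W{\left(-64 \right)}} = \frac{-39560 - 7912}{47884 - \frac{5914}{169}} = - \frac{47472}{\frac{8086482}{169}} = \left(-47472\right) \frac{169}{8086482} = - \frac{1337128}{1347747}$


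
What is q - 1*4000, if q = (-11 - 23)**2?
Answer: -2844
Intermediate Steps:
q = 1156 (q = (-34)**2 = 1156)
q - 1*4000 = 1156 - 1*4000 = 1156 - 4000 = -2844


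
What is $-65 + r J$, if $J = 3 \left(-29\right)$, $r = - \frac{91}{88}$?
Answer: $\frac{2197}{88} \approx 24.966$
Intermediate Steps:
$r = - \frac{91}{88}$ ($r = \left(-91\right) \frac{1}{88} = - \frac{91}{88} \approx -1.0341$)
$J = -87$
$-65 + r J = -65 - - \frac{7917}{88} = -65 + \frac{7917}{88} = \frac{2197}{88}$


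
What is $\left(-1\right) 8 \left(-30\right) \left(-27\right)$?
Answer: $-6480$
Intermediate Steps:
$\left(-1\right) 8 \left(-30\right) \left(-27\right) = \left(-8\right) \left(-30\right) \left(-27\right) = 240 \left(-27\right) = -6480$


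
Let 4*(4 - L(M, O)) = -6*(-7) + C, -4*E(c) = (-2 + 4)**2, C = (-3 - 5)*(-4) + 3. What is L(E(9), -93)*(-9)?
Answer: 549/4 ≈ 137.25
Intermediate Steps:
C = 35 (C = -8*(-4) + 3 = 32 + 3 = 35)
E(c) = -1 (E(c) = -(-2 + 4)**2/4 = -1/4*2**2 = -1/4*4 = -1)
L(M, O) = -61/4 (L(M, O) = 4 - (-6*(-7) + 35)/4 = 4 - (42 + 35)/4 = 4 - 1/4*77 = 4 - 77/4 = -61/4)
L(E(9), -93)*(-9) = -61/4*(-9) = 549/4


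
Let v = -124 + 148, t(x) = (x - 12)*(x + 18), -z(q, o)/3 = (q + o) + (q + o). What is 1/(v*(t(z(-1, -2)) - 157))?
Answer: 1/1416 ≈ 0.00070621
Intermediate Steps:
z(q, o) = -6*o - 6*q (z(q, o) = -3*((q + o) + (q + o)) = -3*((o + q) + (o + q)) = -3*(2*o + 2*q) = -6*o - 6*q)
t(x) = (-12 + x)*(18 + x)
v = 24
1/(v*(t(z(-1, -2)) - 157)) = 1/(24*((-216 + (-6*(-2) - 6*(-1))**2 + 6*(-6*(-2) - 6*(-1))) - 157)) = 1/(24*((-216 + (12 + 6)**2 + 6*(12 + 6)) - 157)) = 1/(24*((-216 + 18**2 + 6*18) - 157)) = 1/(24*((-216 + 324 + 108) - 157)) = 1/(24*(216 - 157)) = 1/(24*59) = 1/1416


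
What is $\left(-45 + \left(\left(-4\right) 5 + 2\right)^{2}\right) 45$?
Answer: $12555$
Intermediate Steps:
$\left(-45 + \left(\left(-4\right) 5 + 2\right)^{2}\right) 45 = \left(-45 + \left(-20 + 2\right)^{2}\right) 45 = \left(-45 + \left(-18\right)^{2}\right) 45 = \left(-45 + 324\right) 45 = 279 \cdot 45 = 12555$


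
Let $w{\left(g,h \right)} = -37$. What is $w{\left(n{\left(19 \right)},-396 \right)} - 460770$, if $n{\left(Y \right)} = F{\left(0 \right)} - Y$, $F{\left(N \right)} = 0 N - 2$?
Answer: $-460807$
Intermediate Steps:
$F{\left(N \right)} = -2$ ($F{\left(N \right)} = 0 - 2 = -2$)
$n{\left(Y \right)} = -2 - Y$
$w{\left(n{\left(19 \right)},-396 \right)} - 460770 = -37 - 460770 = -460807$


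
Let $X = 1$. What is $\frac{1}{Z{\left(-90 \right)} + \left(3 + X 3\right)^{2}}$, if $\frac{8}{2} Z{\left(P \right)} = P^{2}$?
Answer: $\frac{1}{2061} \approx 0.0004852$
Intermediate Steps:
$Z{\left(P \right)} = \frac{P^{2}}{4}$
$\frac{1}{Z{\left(-90 \right)} + \left(3 + X 3\right)^{2}} = \frac{1}{\frac{\left(-90\right)^{2}}{4} + \left(3 + 1 \cdot 3\right)^{2}} = \frac{1}{\frac{1}{4} \cdot 8100 + \left(3 + 3\right)^{2}} = \frac{1}{2025 + 6^{2}} = \frac{1}{2025 + 36} = \frac{1}{2061}$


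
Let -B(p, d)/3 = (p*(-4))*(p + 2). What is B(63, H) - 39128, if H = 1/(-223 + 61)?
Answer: 10012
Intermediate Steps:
H = -1/162 (H = 1/(-162) = -1/162 ≈ -0.0061728)
B(p, d) = 12*p*(2 + p) (B(p, d) = -3*p*(-4)*(p + 2) = -3*(-4*p)*(2 + p) = -(-12)*p*(2 + p) = 12*p*(2 + p))
B(63, H) - 39128 = 12*63*(2 + 63) - 39128 = 12*63*65 - 39128 = 49140 - 39128 = 10012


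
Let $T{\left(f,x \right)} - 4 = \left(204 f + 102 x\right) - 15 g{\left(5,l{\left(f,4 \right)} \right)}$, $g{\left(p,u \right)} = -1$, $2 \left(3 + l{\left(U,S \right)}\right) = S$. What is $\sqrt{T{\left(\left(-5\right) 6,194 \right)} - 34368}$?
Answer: $i \sqrt{20681} \approx 143.81 i$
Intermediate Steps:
$l{\left(U,S \right)} = -3 + \frac{S}{2}$
$T{\left(f,x \right)} = 19 + 102 x + 204 f$ ($T{\left(f,x \right)} = 4 - \left(-15 - 204 f - 102 x\right) = 4 + \left(\left(102 x + 204 f\right) + 15\right) = 4 + \left(15 + 102 x + 204 f\right) = 19 + 102 x + 204 f$)
$\sqrt{T{\left(\left(-5\right) 6,194 \right)} - 34368} = \sqrt{\left(19 + 102 \cdot 194 + 204 \left(\left(-5\right) 6\right)\right) - 34368} = \sqrt{\left(19 + 19788 + 204 \left(-30\right)\right) - 34368} = \sqrt{\left(19 + 19788 - 6120\right) - 34368} = \sqrt{13687 - 34368} = \sqrt{-20681} = i \sqrt{20681}$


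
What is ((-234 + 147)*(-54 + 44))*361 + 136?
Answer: 314206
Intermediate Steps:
((-234 + 147)*(-54 + 44))*361 + 136 = -87*(-10)*361 + 136 = 870*361 + 136 = 314070 + 136 = 314206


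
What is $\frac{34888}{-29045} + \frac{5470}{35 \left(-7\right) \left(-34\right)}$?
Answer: $- \frac{13174089}{24194485} \approx -0.54451$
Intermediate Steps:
$\frac{34888}{-29045} + \frac{5470}{35 \left(-7\right) \left(-34\right)} = 34888 \left(- \frac{1}{29045}\right) + \frac{5470}{\left(-245\right) \left(-34\right)} = - \frac{34888}{29045} + \frac{5470}{8330} = - \frac{34888}{29045} + 5470 \cdot \frac{1}{8330} = - \frac{34888}{29045} + \frac{547}{833} = - \frac{13174089}{24194485}$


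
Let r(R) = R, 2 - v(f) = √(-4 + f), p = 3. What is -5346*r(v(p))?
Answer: -10692 + 5346*I ≈ -10692.0 + 5346.0*I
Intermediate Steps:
v(f) = 2 - √(-4 + f)
-5346*r(v(p)) = -5346*(2 - √(-4 + 3)) = -5346*(2 - √(-1)) = -5346*(2 - I) = -10692 + 5346*I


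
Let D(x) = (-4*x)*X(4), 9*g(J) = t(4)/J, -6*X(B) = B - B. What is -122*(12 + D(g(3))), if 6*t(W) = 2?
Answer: -1464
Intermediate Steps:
t(W) = ⅓ (t(W) = (⅙)*2 = ⅓)
X(B) = 0 (X(B) = -(B - B)/6 = -⅙*0 = 0)
g(J) = 1/(27*J) (g(J) = (1/(3*J))/9 = 1/(27*J))
D(x) = 0 (D(x) = -4*x*0 = 0)
-122*(12 + D(g(3))) = -122*(12 + 0) = -122*12 = -1464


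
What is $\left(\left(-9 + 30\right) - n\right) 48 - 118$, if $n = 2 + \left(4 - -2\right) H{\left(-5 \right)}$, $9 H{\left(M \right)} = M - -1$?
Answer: $922$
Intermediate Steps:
$H{\left(M \right)} = \frac{1}{9} + \frac{M}{9}$ ($H{\left(M \right)} = \frac{M - -1}{9} = \frac{M + 1}{9} = \frac{1 + M}{9} = \frac{1}{9} + \frac{M}{9}$)
$n = - \frac{2}{3}$ ($n = 2 + \left(4 - -2\right) \left(\frac{1}{9} + \frac{1}{9} \left(-5\right)\right) = 2 + \left(4 + 2\right) \left(\frac{1}{9} - \frac{5}{9}\right) = 2 + 6 \left(- \frac{4}{9}\right) = 2 - \frac{8}{3} = - \frac{2}{3} \approx -0.66667$)
$\left(\left(-9 + 30\right) - n\right) 48 - 118 = \left(\left(-9 + 30\right) - - \frac{2}{3}\right) 48 - 118 = \left(21 + \frac{2}{3}\right) 48 - 118 = \frac{65}{3} \cdot 48 - 118 = 1040 - 118 = 922$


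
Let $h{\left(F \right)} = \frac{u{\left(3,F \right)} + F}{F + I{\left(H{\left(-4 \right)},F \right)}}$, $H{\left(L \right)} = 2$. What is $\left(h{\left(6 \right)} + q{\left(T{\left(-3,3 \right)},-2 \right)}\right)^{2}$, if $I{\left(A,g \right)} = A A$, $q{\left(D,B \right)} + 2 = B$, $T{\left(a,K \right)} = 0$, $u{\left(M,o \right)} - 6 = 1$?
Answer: $\frac{729}{100} \approx 7.29$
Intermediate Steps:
$u{\left(M,o \right)} = 7$ ($u{\left(M,o \right)} = 6 + 1 = 7$)
$q{\left(D,B \right)} = -2 + B$
$I{\left(A,g \right)} = A^{2}$
$h{\left(F \right)} = \frac{7 + F}{4 + F}$ ($h{\left(F \right)} = \frac{7 + F}{F + 2^{2}} = \frac{7 + F}{F + 4} = \frac{7 + F}{4 + F}$)
$\left(h{\left(6 \right)} + q{\left(T{\left(-3,3 \right)},-2 \right)}\right)^{2} = \left(\frac{7 + 6}{4 + 6} - 4\right)^{2} = \left(\frac{1}{10} \cdot 13 - 4\right)^{2} = \left(\frac{13}{10} - 4\right)^{2} = \left(- \frac{27}{10}\right)^{2} = \frac{729}{100}$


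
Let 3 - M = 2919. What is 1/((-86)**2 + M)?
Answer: 1/4480 ≈ 0.00022321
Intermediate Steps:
M = -2916 (M = 3 - 1*2919 = 3 - 2919 = -2916)
1/((-86)**2 + M) = 1/((-86)**2 - 2916) = 1/(7396 - 2916) = 1/4480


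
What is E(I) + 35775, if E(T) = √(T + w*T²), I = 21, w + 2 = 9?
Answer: 35775 + 2*√777 ≈ 35831.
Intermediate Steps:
w = 7 (w = -2 + 9 = 7)
E(T) = √(T + 7*T²)
E(I) + 35775 = √(21*(1 + 7*21)) + 35775 = √(21*(1 + 147)) + 35775 = √(21*148) + 35775 = √3108 + 35775 = 2*√777 + 35775 = 35775 + 2*√777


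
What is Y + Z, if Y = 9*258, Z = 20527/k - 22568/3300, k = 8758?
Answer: 16744784839/7225350 ≈ 2317.5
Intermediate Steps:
Z = -32477861/7225350 (Z = 20527/8758 - 22568/3300 = 20527*(1/8758) - 22568*1/3300 = 20527/8758 - 5642/825 = -32477861/7225350 ≈ -4.4950)
Y = 2322
Y + Z = 2322 - 32477861/7225350 = 16744784839/7225350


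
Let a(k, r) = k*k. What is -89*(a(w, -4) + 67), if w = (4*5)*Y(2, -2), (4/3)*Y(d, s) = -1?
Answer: -25988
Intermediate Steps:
Y(d, s) = -¾ (Y(d, s) = (¾)*(-1) = -¾)
w = -15 (w = (4*5)*(-¾) = 20*(-¾) = -15)
a(k, r) = k²
-89*(a(w, -4) + 67) = -89*((-15)² + 67) = -89*(225 + 67) = -89*292 = -25988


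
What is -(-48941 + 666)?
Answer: 48275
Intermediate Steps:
-(-48941 + 666) = -1*(-48275) = 48275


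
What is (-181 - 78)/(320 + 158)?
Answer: -259/478 ≈ -0.54184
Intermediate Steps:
(-181 - 78)/(320 + 158) = -259/478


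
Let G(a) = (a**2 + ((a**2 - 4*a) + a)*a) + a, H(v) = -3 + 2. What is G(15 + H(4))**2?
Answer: 5597956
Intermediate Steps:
H(v) = -1
G(a) = a + a**2 + a*(a**2 - 3*a) (G(a) = (a**2 + (a**2 - 3*a)*a) + a = (a**2 + a*(a**2 - 3*a)) + a = a + a**2 + a*(a**2 - 3*a))
G(15 + H(4))**2 = ((15 - 1)*(1 + (15 - 1)**2 - 2*(15 - 1)))**2 = (14*(1 + 14**2 - 2*14))**2 = (14*(1 + 196 - 28))**2 = (14*169)**2 = 2366**2 = 5597956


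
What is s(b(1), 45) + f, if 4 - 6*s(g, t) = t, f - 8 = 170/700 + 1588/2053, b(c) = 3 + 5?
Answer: 470584/215565 ≈ 2.1830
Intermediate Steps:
b(c) = 8
f = 1295741/143710 (f = 8 + (170/700 + 1588/2053) = 8 + (170*(1/700) + 1588*(1/2053)) = 8 + (17/70 + 1588/2053) = 8 + 146061/143710 = 1295741/143710 ≈ 9.0164)
s(g, t) = ⅔ - t/6
s(b(1), 45) + f = (⅔ - ⅙*45) + 1295741/143710 = (⅔ - 15/2) + 1295741/143710 = -41/6 + 1295741/143710 = 470584/215565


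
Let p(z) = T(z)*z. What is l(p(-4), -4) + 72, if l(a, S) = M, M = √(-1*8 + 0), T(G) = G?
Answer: 72 + 2*I*√2 ≈ 72.0 + 2.8284*I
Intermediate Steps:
p(z) = z² (p(z) = z*z = z²)
M = 2*I*√2 (M = √(-8 + 0) = √(-8) = 2*I*√2 ≈ 2.8284*I)
l(a, S) = 2*I*√2
l(p(-4), -4) + 72 = 2*I*√2 + 72 = 72 + 2*I*√2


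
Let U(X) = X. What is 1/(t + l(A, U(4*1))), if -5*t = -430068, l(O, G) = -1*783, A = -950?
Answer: 5/426153 ≈ 1.1733e-5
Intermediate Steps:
l(O, G) = -783
t = 430068/5 (t = -⅕*(-430068) = 430068/5 ≈ 86014.)
1/(t + l(A, U(4*1))) = 1/(430068/5 - 783) = 1/(426153/5) = 5/426153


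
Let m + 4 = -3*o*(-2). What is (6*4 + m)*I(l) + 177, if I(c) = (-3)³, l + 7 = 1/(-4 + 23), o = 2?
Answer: -687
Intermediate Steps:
l = -132/19 (l = -7 + 1/(-4 + 23) = -7 + 1/19 = -132/19 ≈ -6.9474)
I(c) = -27
m = 8 (m = -4 - 3*2*(-2) = -4 - 6*(-2) = -4 + 12 = 8)
(6*4 + m)*I(l) + 177 = (6*4 + 8)*(-27) + 177 = (24 + 8)*(-27) + 177 = 32*(-27) + 177 = -864 + 177 = -687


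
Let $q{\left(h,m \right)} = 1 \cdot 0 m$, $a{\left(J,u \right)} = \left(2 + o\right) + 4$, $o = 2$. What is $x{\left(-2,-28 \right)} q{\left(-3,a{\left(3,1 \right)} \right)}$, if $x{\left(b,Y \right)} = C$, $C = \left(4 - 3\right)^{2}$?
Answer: $0$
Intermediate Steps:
$a{\left(J,u \right)} = 8$ ($a{\left(J,u \right)} = \left(2 + 2\right) + 4 = 4 + 4 = 8$)
$q{\left(h,m \right)} = 0$ ($q{\left(h,m \right)} = 0 m = 0$)
$C = 1$ ($C = 1^{2} = 1$)
$x{\left(b,Y \right)} = 1$
$x{\left(-2,-28 \right)} q{\left(-3,a{\left(3,1 \right)} \right)} = 1 \cdot 0 = 0$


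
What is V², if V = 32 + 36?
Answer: 4624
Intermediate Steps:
V = 68
V² = 68² = 4624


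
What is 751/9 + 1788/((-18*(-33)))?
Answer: 951/11 ≈ 86.455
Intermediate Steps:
751/9 + 1788/((-18*(-33))) = 751*(1/9) + 1788/594 = 751/9 + 1788*(1/594) = 751/9 + 298/99 = 951/11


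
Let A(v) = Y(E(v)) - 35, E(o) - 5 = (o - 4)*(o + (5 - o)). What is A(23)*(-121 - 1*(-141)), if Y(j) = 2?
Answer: -660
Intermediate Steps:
E(o) = -15 + 5*o (E(o) = 5 + (o - 4)*(o + (5 - o)) = 5 + (-4 + o)*5 = 5 + (-20 + 5*o) = -15 + 5*o)
A(v) = -33 (A(v) = 2 - 35 = -33)
A(23)*(-121 - 1*(-141)) = -33*(-121 - 1*(-141)) = -33*(-121 + 141) = -33*20 = -660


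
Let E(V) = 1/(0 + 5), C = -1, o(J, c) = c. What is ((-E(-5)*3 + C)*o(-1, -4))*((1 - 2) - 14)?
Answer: -96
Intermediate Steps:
E(V) = ⅕ (E(V) = 1/5 = ⅕)
((-E(-5)*3 + C)*o(-1, -4))*((1 - 2) - 14) = ((-1*⅕*3 - 1)*(-4))*((1 - 2) - 14) = ((-⅕*3 - 1)*(-4))*(-1 - 14) = ((-⅗ - 1)*(-4))*(-15) = -8/5*(-4)*(-15) = (32/5)*(-15) = -96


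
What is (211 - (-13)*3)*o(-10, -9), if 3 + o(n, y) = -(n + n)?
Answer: 4250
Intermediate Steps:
o(n, y) = -3 - 2*n (o(n, y) = -3 - (n + n) = -3 - 2*n)
(211 - (-13)*3)*o(-10, -9) = (211 - (-13)*3)*(-3 - 2*(-10)) = (211 - 1*(-39))*(-3 + 20) = (211 + 39)*17 = 250*17 = 4250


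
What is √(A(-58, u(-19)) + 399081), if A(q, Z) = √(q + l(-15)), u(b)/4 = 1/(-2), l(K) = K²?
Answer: √(399081 + √167) ≈ 631.74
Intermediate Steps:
u(b) = -2 (u(b) = 4/(-2) = 4*(-½) = -2)
A(q, Z) = √(225 + q) (A(q, Z) = √(q + (-15)²) = √(q + 225) = √(225 + q))
√(A(-58, u(-19)) + 399081) = √(√(225 - 58) + 399081) = √(√167 + 399081) = √(399081 + √167)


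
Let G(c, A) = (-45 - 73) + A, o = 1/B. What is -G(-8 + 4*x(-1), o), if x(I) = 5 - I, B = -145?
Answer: 17111/145 ≈ 118.01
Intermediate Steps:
o = -1/145 (o = 1/(-145) = -1/145 ≈ -0.0068966)
G(c, A) = -118 + A
-G(-8 + 4*x(-1), o) = -(-118 - 1/145) = -1*(-17111/145) = 17111/145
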